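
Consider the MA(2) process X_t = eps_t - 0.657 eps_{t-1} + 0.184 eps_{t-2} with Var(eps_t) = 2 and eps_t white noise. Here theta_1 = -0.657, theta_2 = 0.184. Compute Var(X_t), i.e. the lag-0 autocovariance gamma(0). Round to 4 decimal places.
\gamma(0) = 2.9310

For an MA(q) process X_t = eps_t + sum_i theta_i eps_{t-i} with
Var(eps_t) = sigma^2, the variance is
  gamma(0) = sigma^2 * (1 + sum_i theta_i^2).
  sum_i theta_i^2 = (-0.657)^2 + (0.184)^2 = 0.431649 + 0.033856 = 0.465505.
  gamma(0) = 2 * (1 + 0.465505) = 2 * 1.465505 = 2.93101, which rounds to 2.9310.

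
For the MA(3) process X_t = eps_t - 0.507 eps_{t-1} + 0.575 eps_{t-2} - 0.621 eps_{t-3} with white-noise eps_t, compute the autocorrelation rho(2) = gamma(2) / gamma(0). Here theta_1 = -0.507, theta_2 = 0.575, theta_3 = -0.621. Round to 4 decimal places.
\rho(2) = 0.4509

For an MA(q) process with theta_0 = 1, the autocovariance is
  gamma(k) = sigma^2 * sum_{i=0..q-k} theta_i * theta_{i+k},
and rho(k) = gamma(k) / gamma(0). Sigma^2 cancels.
  numerator   = (1)*(0.575) + (-0.507)*(-0.621) = 0.889847.
  denominator = (1)^2 + (-0.507)^2 + (0.575)^2 + (-0.621)^2 = 1.973315.
  rho(2) = 0.889847 / 1.973315 = 0.4509.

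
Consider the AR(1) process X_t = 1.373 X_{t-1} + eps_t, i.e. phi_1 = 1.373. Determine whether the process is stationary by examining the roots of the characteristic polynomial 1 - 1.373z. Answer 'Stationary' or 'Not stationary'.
\text{Not stationary}

The AR(p) characteristic polynomial is P(z) = 1 - 1.373z.
Stationarity requires all roots to lie outside the unit circle, i.e. |z| > 1 for every root.
This is linear in z: 1 + (-1.373) z = 0  =>  z = -1/(-1.373) = 0.728332,  |z| = 0.728332.
Moduli of all roots: 0.7283.
All moduli strictly greater than 1? No.
Verdict: Not stationary.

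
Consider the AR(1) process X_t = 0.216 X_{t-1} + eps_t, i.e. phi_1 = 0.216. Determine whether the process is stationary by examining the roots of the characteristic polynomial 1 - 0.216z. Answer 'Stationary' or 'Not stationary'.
\text{Stationary}

The AR(p) characteristic polynomial is P(z) = 1 - 0.216z.
Stationarity requires all roots to lie outside the unit circle, i.e. |z| > 1 for every root.
This is linear in z: 1 + (-0.216) z = 0  =>  z = -1/(-0.216) = 4.62963,  |z| = 4.62963.
Moduli of all roots: 4.6296.
All moduli strictly greater than 1? Yes.
Verdict: Stationary.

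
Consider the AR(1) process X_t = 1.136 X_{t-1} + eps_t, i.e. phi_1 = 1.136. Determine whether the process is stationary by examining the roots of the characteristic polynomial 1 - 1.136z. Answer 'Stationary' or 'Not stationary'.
\text{Not stationary}

The AR(p) characteristic polynomial is P(z) = 1 - 1.136z.
Stationarity requires all roots to lie outside the unit circle, i.e. |z| > 1 for every root.
This is linear in z: 1 + (-1.136) z = 0  =>  z = -1/(-1.136) = 0.880282,  |z| = 0.880282.
Moduli of all roots: 0.8803.
All moduli strictly greater than 1? No.
Verdict: Not stationary.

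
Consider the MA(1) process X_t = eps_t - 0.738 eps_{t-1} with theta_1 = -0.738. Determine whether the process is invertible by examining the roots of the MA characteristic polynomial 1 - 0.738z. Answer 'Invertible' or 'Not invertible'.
\text{Invertible}

The MA(q) characteristic polynomial is P(z) = 1 - 0.738z.
Invertibility requires all roots to lie outside the unit circle, i.e. |z| > 1 for every root.
This is linear in z: 1 + (-0.738) z = 0  =>  z = -1/(-0.738) = 1.355014,  |z| = 1.355014.
Moduli of all roots: 1.3550.
All moduli strictly greater than 1? Yes.
Verdict: Invertible.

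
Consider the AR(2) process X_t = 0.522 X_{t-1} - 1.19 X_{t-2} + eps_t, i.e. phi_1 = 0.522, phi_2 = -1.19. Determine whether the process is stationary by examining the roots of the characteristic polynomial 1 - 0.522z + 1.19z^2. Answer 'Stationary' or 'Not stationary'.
\text{Not stationary}

The AR(p) characteristic polynomial is P(z) = 1 - 0.522z + 1.19z^2.
Stationarity requires all roots to lie outside the unit circle, i.e. |z| > 1 for every root.
Set 1 + (-0.522) z + (1.19) z^2 = 0, i.e. a z^2 + b z + c = 0 with a = 1.19, b = -0.522, c = 1.
Discriminant D = b^2 - 4ac = (-0.522)^2 - 4*(1.19)*1 = 0.272484 - (4.76) = -4.487516.
D < 0, so the roots are the complex-conjugate pair z = (-b +/- i sqrt(-D)) / (2a) = 0.2193 +/- 0.8901i.
For a conjugate pair |z|^2 = z * conj(z) = (product of roots) = c/a = 1/(1.19) = 0.840336, so |z| = sqrt(0.840336) = 0.9167 for both roots.
Moduli of all roots: 0.9167, 0.9167.
All moduli strictly greater than 1? No.
Verdict: Not stationary.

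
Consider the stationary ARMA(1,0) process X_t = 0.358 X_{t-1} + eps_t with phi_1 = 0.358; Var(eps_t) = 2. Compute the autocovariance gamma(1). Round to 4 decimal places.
\gamma(1) = 0.8213

Multiply the model equation by X_{t-k} and take expectations. With theta_0 = psi_0 = 1 and psi_j the MA(infinity) weights, this gives
  gamma(k) - sum_i phi_i gamma(k-i) = c_k,
  c_k = sigma^2 * sum_{j=k..q} theta_j psi_{j-k}   (c_k = 0 for k > q),
using gamma(-m) = gamma(m).
Pure AR (q = 0): c_0 = sigma^2 = 2, c_k = 0 for k >= 1.
Equations for k = 0 and k = 1 (AR order 1):
  gamma(0) = phi_1 gamma(1) + c_0
  gamma(1) = phi_1 gamma(0) + c_1
Substituting the second into the first: gamma(0) (1 - phi_1^2) = c_0 + phi_1 c_1, so
  gamma(0) = c_0 / (1 - phi_1^2) = 2 / (1 - (0.358)^2) = 2 / 0.871836 = 2.294009.
  gamma(1) = phi_1 gamma(0) = (0.358)(2.294009) = 0.821255.
Therefore gamma(1) = 0.8213 (to 4 decimal places).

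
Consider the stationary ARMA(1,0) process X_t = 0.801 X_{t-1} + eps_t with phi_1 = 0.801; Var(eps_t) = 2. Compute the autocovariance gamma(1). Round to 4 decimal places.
\gamma(1) = 4.4699

Multiply the model equation by X_{t-k} and take expectations. With theta_0 = psi_0 = 1 and psi_j the MA(infinity) weights, this gives
  gamma(k) - sum_i phi_i gamma(k-i) = c_k,
  c_k = sigma^2 * sum_{j=k..q} theta_j psi_{j-k}   (c_k = 0 for k > q),
using gamma(-m) = gamma(m).
Pure AR (q = 0): c_0 = sigma^2 = 2, c_k = 0 for k >= 1.
Equations for k = 0 and k = 1 (AR order 1):
  gamma(0) = phi_1 gamma(1) + c_0
  gamma(1) = phi_1 gamma(0) + c_1
Substituting the second into the first: gamma(0) (1 - phi_1^2) = c_0 + phi_1 c_1, so
  gamma(0) = c_0 / (1 - phi_1^2) = 2 / (1 - (0.801)^2) = 2 / 0.358399 = 5.580373.
  gamma(1) = phi_1 gamma(0) = (0.801)(5.580373) = 4.469879.
Therefore gamma(1) = 4.4699 (to 4 decimal places).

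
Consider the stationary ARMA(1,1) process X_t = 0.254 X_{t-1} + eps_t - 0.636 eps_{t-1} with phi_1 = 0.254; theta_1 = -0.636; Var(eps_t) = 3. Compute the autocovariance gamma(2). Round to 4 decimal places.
\gamma(2) = -0.2609

Multiply the model equation by X_{t-k} and take expectations. With theta_0 = psi_0 = 1 and psi_j the MA(infinity) weights, this gives
  gamma(k) - sum_i phi_i gamma(k-i) = c_k,
  c_k = sigma^2 * sum_{j=k..q} theta_j psi_{j-k}   (c_k = 0 for k > q),
using gamma(-m) = gamma(m).
psi-weights needed (psi_j = theta_j + sum_i phi_i psi_{j-i}):
  psi_1 = theta_1 + phi_1 = -0.636 + (0.254) = -0.382
Right-hand sides:
  c_0 = sigma^2 (1 + theta_1 psi_1) = 3 * (1 + (-0.636)(-0.382)) = 3 * 1.242952 = 3.728856
  c_1 = sigma^2 theta_1 = 3 * (-0.636) = -1.908
  c_2 = 0
Equations for k = 0 and k = 1 (AR order 1):
  gamma(0) = phi_1 gamma(1) + c_0
  gamma(1) = phi_1 gamma(0) + c_1
Substituting the second into the first: gamma(0) (1 - phi_1^2) = c_0 + phi_1 c_1, so
  gamma(0) = (c_0 + phi_1 c_1) / (1 - phi_1^2) = (3.728856 + (0.254)(-1.908)) / (1 - (0.254)^2) = 3.244224 / 0.935484 = 3.467963.
  gamma(1) = phi_1 gamma(0) + c_1 = (0.254)(3.467963) + (-1.908) = -1.027137.
For k = 2 (> q): gamma(2) = phi_1 gamma(1) = (0.254)(-1.027137) = -0.260893.
Therefore gamma(2) = -0.2609 (to 4 decimal places).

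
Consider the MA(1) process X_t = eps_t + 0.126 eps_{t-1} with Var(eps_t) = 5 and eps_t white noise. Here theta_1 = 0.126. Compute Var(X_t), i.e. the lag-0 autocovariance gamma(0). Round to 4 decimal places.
\gamma(0) = 5.0794

For an MA(q) process X_t = eps_t + sum_i theta_i eps_{t-i} with
Var(eps_t) = sigma^2, the variance is
  gamma(0) = sigma^2 * (1 + sum_i theta_i^2).
  sum_i theta_i^2 = (0.126)^2 = 0.015876.
  gamma(0) = 5 * (1 + 0.015876) = 5 * 1.015876 = 5.07938, which rounds to 5.0794.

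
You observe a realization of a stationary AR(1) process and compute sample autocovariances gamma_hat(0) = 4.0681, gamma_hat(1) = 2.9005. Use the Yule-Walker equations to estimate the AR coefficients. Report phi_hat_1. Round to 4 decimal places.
\hat\phi_{1} = 0.7130

The Yule-Walker equations for an AR(p) process read, in matrix form,
  Gamma_p phi = r_p,   with   (Gamma_p)_{ij} = gamma(|i - j|),
                       (r_p)_i = gamma(i),   i,j = 1..p.
Substitute the sample gammas (Toeplitz matrix and right-hand side of size 1):
  Gamma_p = [[4.0681]]
  r_p     = [2.9005]
With p = 1 this is the single equation gamma(0) phi_1 = gamma(1):
  phi_hat_1 = gamma(1) / gamma(0) = 2.9005 / 4.0681 = 0.7130.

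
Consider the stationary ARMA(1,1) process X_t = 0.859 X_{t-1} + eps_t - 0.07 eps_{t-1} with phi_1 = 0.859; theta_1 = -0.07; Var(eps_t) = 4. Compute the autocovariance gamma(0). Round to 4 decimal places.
\gamma(0) = 13.4998

Multiply the model equation by X_{t-k} and take expectations. With theta_0 = psi_0 = 1 and psi_j the MA(infinity) weights, this gives
  gamma(k) - sum_i phi_i gamma(k-i) = c_k,
  c_k = sigma^2 * sum_{j=k..q} theta_j psi_{j-k}   (c_k = 0 for k > q),
using gamma(-m) = gamma(m).
psi-weights needed (psi_j = theta_j + sum_i phi_i psi_{j-i}):
  psi_1 = theta_1 + phi_1 = -0.07 + (0.859) = 0.789
Right-hand sides:
  c_0 = sigma^2 (1 + theta_1 psi_1) = 4 * (1 + (-0.07)(0.789)) = 4 * 0.94477 = 3.77908
  c_1 = sigma^2 theta_1 = 4 * (-0.07) = -0.28
  c_2 = 0
Equations for k = 0 and k = 1 (AR order 1):
  gamma(0) = phi_1 gamma(1) + c_0
  gamma(1) = phi_1 gamma(0) + c_1
Substituting the second into the first: gamma(0) (1 - phi_1^2) = c_0 + phi_1 c_1, so
  gamma(0) = (c_0 + phi_1 c_1) / (1 - phi_1^2) = (3.77908 + (0.859)(-0.28)) / (1 - (0.859)^2) = 3.53856 / 0.262119 = 13.499823.
Therefore gamma(0) = 13.4998 (to 4 decimal places).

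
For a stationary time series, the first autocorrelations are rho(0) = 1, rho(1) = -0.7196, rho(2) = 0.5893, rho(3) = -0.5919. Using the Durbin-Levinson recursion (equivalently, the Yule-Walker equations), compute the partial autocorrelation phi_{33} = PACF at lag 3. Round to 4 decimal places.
\phi_{33} = -0.2630

The PACF at lag k is phi_{kk}, the last component of the solution
to the Yule-Walker system G_k phi = r_k where
  (G_k)_{ij} = rho(|i - j|), (r_k)_i = rho(i), i,j = 1..k.
Equivalently, Durbin-Levinson gives phi_{kk} iteratively:
  phi_{11} = rho(1)
  phi_{kk} = [rho(k) - sum_{j=1..k-1} phi_{k-1,j} rho(k-j)]
            / [1 - sum_{j=1..k-1} phi_{k-1,j} rho(j)],
  phi_{k,j} = phi_{k-1,j} - phi_{kk} phi_{k-1,k-j},  j = 1..k-1.
Step k = 1:
  phi_11 = rho(1) = -0.7196.
Step k = 2:
  phi_22 = [rho(2) - phi_11 rho(1)] / [1 - phi_11 rho(1)] = [0.5893 - (-0.7196)(-0.7196)] / [1 - (-0.7196)(-0.7196)]
         = 0.07147584 / 0.48217584 = 0.148236.
  Update: phi_21 = phi_11 - phi_22 phi_11 = -0.7196 - (0.148236)(-0.7196) = -0.612929.
Step k = 3:
  phi_33 = [rho(3) - phi_21 rho(2) - phi_22 rho(1)] / [1 - phi_21 rho(1) - phi_22 rho(2)]
    numerator   = -0.5919 - (-0.612929)(0.5893) - (0.148236)(-0.7196) = -0.12403008
    denominator = 1 - (-0.612929)(-0.7196) - (0.148236)(0.5893) = 0.47158054
  phi_33 = -0.12403008 / 0.47158054 = -0.263.
Therefore phi_{33} = -0.2630.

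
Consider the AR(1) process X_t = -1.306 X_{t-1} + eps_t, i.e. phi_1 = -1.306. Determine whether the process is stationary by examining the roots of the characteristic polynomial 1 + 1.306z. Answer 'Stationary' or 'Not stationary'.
\text{Not stationary}

The AR(p) characteristic polynomial is P(z) = 1 + 1.306z.
Stationarity requires all roots to lie outside the unit circle, i.e. |z| > 1 for every root.
This is linear in z: 1 + (1.306) z = 0  =>  z = -1/(1.306) = -0.765697,  |z| = 0.765697.
Moduli of all roots: 0.7657.
All moduli strictly greater than 1? No.
Verdict: Not stationary.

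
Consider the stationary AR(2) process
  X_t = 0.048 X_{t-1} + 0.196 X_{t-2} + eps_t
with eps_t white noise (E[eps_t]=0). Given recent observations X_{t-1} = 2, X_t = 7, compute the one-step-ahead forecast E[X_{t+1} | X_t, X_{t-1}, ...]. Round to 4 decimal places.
E[X_{t+1} \mid \mathcal F_t] = 0.7280

For an AR(p) model X_t = c + sum_i phi_i X_{t-i} + eps_t, the
one-step-ahead conditional mean is
  E[X_{t+1} | X_t, ...] = c + sum_i phi_i X_{t+1-i}.
Substitute known values:
  E[X_{t+1} | ...] = (0.048) * (7) + (0.196) * (2)
                   = 0.7280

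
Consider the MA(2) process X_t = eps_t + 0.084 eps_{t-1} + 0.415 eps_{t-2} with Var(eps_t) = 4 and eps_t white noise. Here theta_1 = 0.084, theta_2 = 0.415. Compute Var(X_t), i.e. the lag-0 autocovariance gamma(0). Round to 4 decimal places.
\gamma(0) = 4.7171

For an MA(q) process X_t = eps_t + sum_i theta_i eps_{t-i} with
Var(eps_t) = sigma^2, the variance is
  gamma(0) = sigma^2 * (1 + sum_i theta_i^2).
  sum_i theta_i^2 = (0.084)^2 + (0.415)^2 = 0.007056 + 0.172225 = 0.179281.
  gamma(0) = 4 * (1 + 0.179281) = 4 * 1.179281 = 4.717124, which rounds to 4.7171.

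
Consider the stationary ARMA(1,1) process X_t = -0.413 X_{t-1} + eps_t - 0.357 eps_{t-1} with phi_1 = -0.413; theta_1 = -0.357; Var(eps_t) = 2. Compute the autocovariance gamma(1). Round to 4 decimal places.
\gamma(1) = -2.1304

Multiply the model equation by X_{t-k} and take expectations. With theta_0 = psi_0 = 1 and psi_j the MA(infinity) weights, this gives
  gamma(k) - sum_i phi_i gamma(k-i) = c_k,
  c_k = sigma^2 * sum_{j=k..q} theta_j psi_{j-k}   (c_k = 0 for k > q),
using gamma(-m) = gamma(m).
psi-weights needed (psi_j = theta_j + sum_i phi_i psi_{j-i}):
  psi_1 = theta_1 + phi_1 = -0.357 + (-0.413) = -0.77
Right-hand sides:
  c_0 = sigma^2 (1 + theta_1 psi_1) = 2 * (1 + (-0.357)(-0.77)) = 2 * 1.27489 = 2.54978
  c_1 = sigma^2 theta_1 = 2 * (-0.357) = -0.714
  c_2 = 0
Equations for k = 0 and k = 1 (AR order 1):
  gamma(0) = phi_1 gamma(1) + c_0
  gamma(1) = phi_1 gamma(0) + c_1
Substituting the second into the first: gamma(0) (1 - phi_1^2) = c_0 + phi_1 c_1, so
  gamma(0) = (c_0 + phi_1 c_1) / (1 - phi_1^2) = (2.54978 + (-0.413)(-0.714)) / (1 - (-0.413)^2) = 2.844662 / 0.829431 = 3.429655.
  gamma(1) = phi_1 gamma(0) + c_1 = (-0.413)(3.429655) + (-0.714) = -2.130447.
Therefore gamma(1) = -2.1304 (to 4 decimal places).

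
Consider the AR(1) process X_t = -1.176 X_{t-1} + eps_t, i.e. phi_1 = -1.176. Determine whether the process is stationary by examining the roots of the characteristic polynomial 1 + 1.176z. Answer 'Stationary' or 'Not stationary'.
\text{Not stationary}

The AR(p) characteristic polynomial is P(z) = 1 + 1.176z.
Stationarity requires all roots to lie outside the unit circle, i.e. |z| > 1 for every root.
This is linear in z: 1 + (1.176) z = 0  =>  z = -1/(1.176) = -0.85034,  |z| = 0.85034.
Moduli of all roots: 0.8503.
All moduli strictly greater than 1? No.
Verdict: Not stationary.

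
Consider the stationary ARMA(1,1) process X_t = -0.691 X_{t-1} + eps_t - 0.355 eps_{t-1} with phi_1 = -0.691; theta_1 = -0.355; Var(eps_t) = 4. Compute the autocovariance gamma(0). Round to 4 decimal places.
\gamma(0) = 12.3757

Multiply the model equation by X_{t-k} and take expectations. With theta_0 = psi_0 = 1 and psi_j the MA(infinity) weights, this gives
  gamma(k) - sum_i phi_i gamma(k-i) = c_k,
  c_k = sigma^2 * sum_{j=k..q} theta_j psi_{j-k}   (c_k = 0 for k > q),
using gamma(-m) = gamma(m).
psi-weights needed (psi_j = theta_j + sum_i phi_i psi_{j-i}):
  psi_1 = theta_1 + phi_1 = -0.355 + (-0.691) = -1.046
Right-hand sides:
  c_0 = sigma^2 (1 + theta_1 psi_1) = 4 * (1 + (-0.355)(-1.046)) = 4 * 1.37133 = 5.48532
  c_1 = sigma^2 theta_1 = 4 * (-0.355) = -1.42
  c_2 = 0
Equations for k = 0 and k = 1 (AR order 1):
  gamma(0) = phi_1 gamma(1) + c_0
  gamma(1) = phi_1 gamma(0) + c_1
Substituting the second into the first: gamma(0) (1 - phi_1^2) = c_0 + phi_1 c_1, so
  gamma(0) = (c_0 + phi_1 c_1) / (1 - phi_1^2) = (5.48532 + (-0.691)(-1.42)) / (1 - (-0.691)^2) = 6.46654 / 0.522519 = 12.375703.
Therefore gamma(0) = 12.3757 (to 4 decimal places).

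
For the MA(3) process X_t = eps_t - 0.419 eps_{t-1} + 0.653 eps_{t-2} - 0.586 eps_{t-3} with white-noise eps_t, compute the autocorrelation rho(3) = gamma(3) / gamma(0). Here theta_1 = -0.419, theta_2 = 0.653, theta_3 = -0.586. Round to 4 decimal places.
\rho(3) = -0.3012

For an MA(q) process with theta_0 = 1, the autocovariance is
  gamma(k) = sigma^2 * sum_{i=0..q-k} theta_i * theta_{i+k},
and rho(k) = gamma(k) / gamma(0). Sigma^2 cancels.
  numerator   = (1)*(-0.586) = -0.586.
  denominator = (1)^2 + (-0.419)^2 + (0.653)^2 + (-0.586)^2 = 1.945366.
  rho(3) = -0.586 / 1.945366 = -0.3012.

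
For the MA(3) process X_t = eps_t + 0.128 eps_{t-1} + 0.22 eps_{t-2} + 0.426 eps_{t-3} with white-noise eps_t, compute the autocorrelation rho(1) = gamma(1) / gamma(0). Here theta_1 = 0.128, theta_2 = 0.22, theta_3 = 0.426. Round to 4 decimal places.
\rho(1) = 0.2005

For an MA(q) process with theta_0 = 1, the autocovariance is
  gamma(k) = sigma^2 * sum_{i=0..q-k} theta_i * theta_{i+k},
and rho(k) = gamma(k) / gamma(0). Sigma^2 cancels.
  numerator   = (1)*(0.128) + (0.128)*(0.22) + (0.22)*(0.426) = 0.24988.
  denominator = (1)^2 + (0.128)^2 + (0.22)^2 + (0.426)^2 = 1.24626.
  rho(1) = 0.24988 / 1.24626 = 0.2005.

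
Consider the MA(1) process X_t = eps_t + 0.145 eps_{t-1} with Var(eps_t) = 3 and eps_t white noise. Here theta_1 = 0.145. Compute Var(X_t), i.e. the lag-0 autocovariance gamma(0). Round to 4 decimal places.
\gamma(0) = 3.0631

For an MA(q) process X_t = eps_t + sum_i theta_i eps_{t-i} with
Var(eps_t) = sigma^2, the variance is
  gamma(0) = sigma^2 * (1 + sum_i theta_i^2).
  sum_i theta_i^2 = (0.145)^2 = 0.021025.
  gamma(0) = 3 * (1 + 0.021025) = 3 * 1.021025 = 3.063075, which rounds to 3.0631.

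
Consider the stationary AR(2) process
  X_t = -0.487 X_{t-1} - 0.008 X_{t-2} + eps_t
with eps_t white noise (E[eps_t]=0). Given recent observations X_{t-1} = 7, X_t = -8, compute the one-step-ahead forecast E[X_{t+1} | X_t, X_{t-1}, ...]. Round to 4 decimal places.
E[X_{t+1} \mid \mathcal F_t] = 3.8400

For an AR(p) model X_t = c + sum_i phi_i X_{t-i} + eps_t, the
one-step-ahead conditional mean is
  E[X_{t+1} | X_t, ...] = c + sum_i phi_i X_{t+1-i}.
Substitute known values:
  E[X_{t+1} | ...] = (-0.487) * (-8) + (-0.008) * (7)
                   = 3.8400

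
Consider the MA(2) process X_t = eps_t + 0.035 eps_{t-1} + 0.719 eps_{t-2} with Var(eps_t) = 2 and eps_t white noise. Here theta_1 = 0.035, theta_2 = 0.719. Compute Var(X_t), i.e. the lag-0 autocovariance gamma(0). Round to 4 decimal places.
\gamma(0) = 3.0364

For an MA(q) process X_t = eps_t + sum_i theta_i eps_{t-i} with
Var(eps_t) = sigma^2, the variance is
  gamma(0) = sigma^2 * (1 + sum_i theta_i^2).
  sum_i theta_i^2 = (0.035)^2 + (0.719)^2 = 0.001225 + 0.516961 = 0.518186.
  gamma(0) = 2 * (1 + 0.518186) = 2 * 1.518186 = 3.036372, which rounds to 3.0364.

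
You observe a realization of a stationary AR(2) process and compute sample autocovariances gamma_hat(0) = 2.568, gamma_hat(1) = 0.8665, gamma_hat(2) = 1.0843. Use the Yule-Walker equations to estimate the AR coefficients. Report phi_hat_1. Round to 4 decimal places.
\hat\phi_{1} = 0.2200

The Yule-Walker equations for an AR(p) process read, in matrix form,
  Gamma_p phi = r_p,   with   (Gamma_p)_{ij} = gamma(|i - j|),
                       (r_p)_i = gamma(i),   i,j = 1..p.
Substitute the sample gammas (Toeplitz matrix and right-hand side of size 2):
  Gamma_p = [[2.568, 0.8665], [0.8665, 2.568]]
  r_p     = [0.8665, 1.0843]
Written out:
  2.568 phi_1 + 0.8665 phi_2 = 0.8665
  0.8665 phi_1 + 2.568 phi_2 = 1.0843
Solve by Cramer's rule:
  det = gamma(0)^2 - gamma(1)^2 = (2.568)^2 - (0.8665)^2 = 6.594624 - 0.75082225 = 5.84380175
  phi_hat_1 = [gamma(1) gamma(0) - gamma(1) gamma(2)] / det = [(0.8665)(2.568) - (0.8665)(1.0843)] / 5.84380175 = 1.28562605 / 5.84380175 = 0.22
  phi_hat_2 = [gamma(0) gamma(2) - gamma(1)^2] / det = [(2.568)(1.0843) - (0.8665)^2] / 5.84380175 = 2.03366015 / 5.84380175 = 0.348
So phi_hat = [0.2200, 0.3480].
Therefore phi_hat_1 = 0.2200.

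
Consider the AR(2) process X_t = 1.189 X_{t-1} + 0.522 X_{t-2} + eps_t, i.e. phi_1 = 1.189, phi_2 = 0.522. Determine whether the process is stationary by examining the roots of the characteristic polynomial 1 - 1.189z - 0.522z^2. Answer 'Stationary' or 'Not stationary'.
\text{Not stationary}

The AR(p) characteristic polynomial is P(z) = 1 - 1.189z - 0.522z^2.
Stationarity requires all roots to lie outside the unit circle, i.e. |z| > 1 for every root.
Set 1 + (-1.189) z + (-0.522) z^2 = 0, i.e. a z^2 + b z + c = 0 with a = -0.522, b = -1.189, c = 1.
Discriminant D = b^2 - 4ac = (-1.189)^2 - 4*(-0.522)*1 = 1.413721 - (-2.088) = 3.501721.
D >= 0, so the roots are real: z = (-b +/- sqrt(D)) / (2a) = (1.189 +/- 1.871289) / (-1.044).
  z_1 = (1.189 + 1.871289) / (-1.044) = -2.9313,   |z_1| = 2.9313.
  z_2 = (1.189 - 1.871289) / (-1.044) = 0.6535,   |z_2| = 0.6535.
Moduli of all roots: 2.9313, 0.6535.
All moduli strictly greater than 1? No.
Verdict: Not stationary.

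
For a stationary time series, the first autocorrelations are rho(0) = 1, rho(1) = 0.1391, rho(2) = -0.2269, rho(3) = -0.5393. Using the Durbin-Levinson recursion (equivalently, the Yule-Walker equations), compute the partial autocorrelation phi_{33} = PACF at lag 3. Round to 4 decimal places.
\phi_{33} = -0.5060

The PACF at lag k is phi_{kk}, the last component of the solution
to the Yule-Walker system G_k phi = r_k where
  (G_k)_{ij} = rho(|i - j|), (r_k)_i = rho(i), i,j = 1..k.
Equivalently, Durbin-Levinson gives phi_{kk} iteratively:
  phi_{11} = rho(1)
  phi_{kk} = [rho(k) - sum_{j=1..k-1} phi_{k-1,j} rho(k-j)]
            / [1 - sum_{j=1..k-1} phi_{k-1,j} rho(j)],
  phi_{k,j} = phi_{k-1,j} - phi_{kk} phi_{k-1,k-j},  j = 1..k-1.
Step k = 1:
  phi_11 = rho(1) = 0.1391.
Step k = 2:
  phi_22 = [rho(2) - phi_11 rho(1)] / [1 - phi_11 rho(1)] = [-0.2269 - (0.1391)(0.1391)] / [1 - (0.1391)(0.1391)]
         = -0.24624881 / 0.98065119 = -0.251107.
  Update: phi_21 = phi_11 - phi_22 phi_11 = 0.1391 - (-0.251107)(0.1391) = 0.174029.
Step k = 3:
  phi_33 = [rho(3) - phi_21 rho(2) - phi_22 rho(1)] / [1 - phi_21 rho(1) - phi_22 rho(2)]
    numerator   = -0.5393 - (0.174029)(-0.2269) - (-0.251107)(0.1391) = -0.46488376
    denominator = 1 - (0.174029)(0.1391) - (-0.251107)(-0.2269) = 0.91881628
  phi_33 = -0.46488376 / 0.91881628 = -0.506.
Therefore phi_{33} = -0.5060.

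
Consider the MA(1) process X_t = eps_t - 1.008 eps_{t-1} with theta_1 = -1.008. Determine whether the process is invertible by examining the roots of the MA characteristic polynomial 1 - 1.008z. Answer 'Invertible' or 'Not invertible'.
\text{Not invertible}

The MA(q) characteristic polynomial is P(z) = 1 - 1.008z.
Invertibility requires all roots to lie outside the unit circle, i.e. |z| > 1 for every root.
This is linear in z: 1 + (-1.008) z = 0  =>  z = -1/(-1.008) = 0.992063,  |z| = 0.992063.
Moduli of all roots: 0.9921.
All moduli strictly greater than 1? No.
Verdict: Not invertible.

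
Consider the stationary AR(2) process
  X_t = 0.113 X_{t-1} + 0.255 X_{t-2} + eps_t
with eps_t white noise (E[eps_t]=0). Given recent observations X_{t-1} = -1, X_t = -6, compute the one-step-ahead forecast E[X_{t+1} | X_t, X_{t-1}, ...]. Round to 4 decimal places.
E[X_{t+1} \mid \mathcal F_t] = -0.9330

For an AR(p) model X_t = c + sum_i phi_i X_{t-i} + eps_t, the
one-step-ahead conditional mean is
  E[X_{t+1} | X_t, ...] = c + sum_i phi_i X_{t+1-i}.
Substitute known values:
  E[X_{t+1} | ...] = (0.113) * (-6) + (0.255) * (-1)
                   = -0.9330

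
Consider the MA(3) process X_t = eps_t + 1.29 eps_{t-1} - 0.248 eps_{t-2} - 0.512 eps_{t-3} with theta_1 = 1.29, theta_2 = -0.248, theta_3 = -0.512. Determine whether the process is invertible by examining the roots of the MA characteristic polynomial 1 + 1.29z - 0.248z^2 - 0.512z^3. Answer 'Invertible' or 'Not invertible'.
\text{Not invertible}

The MA(q) characteristic polynomial is P(z) = 1 + 1.29z - 0.248z^2 - 0.512z^3.
Invertibility requires all roots to lie outside the unit circle, i.e. |z| > 1 for every root.
Degree 3: look for a simple real root z0 first, then factor out (1 - z/z0) and solve the remaining quadratic.
Testing z0 = -1.25: P(-1.25) = 1 + (1.29)(-1.25) + (-0.248)(-1.25)^2 + (-0.512)(-1.25)^3
  = 1 + (-1.6125) + (-0.3875) + (1) = 0.  So z_0 = -1.25 is a root, |z_0| = 1.25.
Divide out the factor (1 + 0.8 z) = (1 - z/z0) (since 1/z0 = -0.8):
  P(z) = (1 + 0.8 z)(1 + (0.49) z + (-0.64) z^2)
  [check: z-coef 0.49 - (-0.8) = 1.29; z^2-coef -0.64 - (-0.8)(0.49) = -0.248; z^3-coef -(-0.8)(-0.64) = -0.512.]
Remaining roots from the quadratic factor 1 + (0.49) z + (-0.64) z^2:
  Set 1 + (0.49) z + (-0.64) z^2 = 0, i.e. a z^2 + b z + c = 0 with a = -0.64, b = 0.49, c = 1.
  Discriminant D = b^2 - 4ac = (0.49)^2 - 4*(-0.64)*1 = 0.2401 - (-2.56) = 2.8001.
  D >= 0, so the roots are real: z = (-b +/- sqrt(D)) / (2a) = (-0.49 +/- 1.67335) / (-1.28).
    z_1 = (-0.49 + 1.67335) / (-1.28) = -0.9245,   |z_1| = 0.9245.
    z_2 = (-0.49 - 1.67335) / (-1.28) = 1.6901,   |z_2| = 1.6901.
Moduli of all roots: 1.2500, 0.9245, 1.6901.
All moduli strictly greater than 1? No.
Verdict: Not invertible.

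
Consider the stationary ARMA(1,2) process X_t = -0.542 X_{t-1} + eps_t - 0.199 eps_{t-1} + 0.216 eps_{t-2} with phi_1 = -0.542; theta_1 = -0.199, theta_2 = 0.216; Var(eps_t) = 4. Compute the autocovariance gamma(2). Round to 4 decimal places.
\gamma(2) = 4.0974

Multiply the model equation by X_{t-k} and take expectations. With theta_0 = psi_0 = 1 and psi_j the MA(infinity) weights, this gives
  gamma(k) - sum_i phi_i gamma(k-i) = c_k,
  c_k = sigma^2 * sum_{j=k..q} theta_j psi_{j-k}   (c_k = 0 for k > q),
using gamma(-m) = gamma(m).
psi-weights needed (psi_j = theta_j + sum_i phi_i psi_{j-i}):
  psi_1 = theta_1 + phi_1 = -0.199 + (-0.542) = -0.741
  psi_2 = theta_2 + phi_1 psi_1 = 0.216 + (-0.542)(-0.741) = 0.617622
Right-hand sides:
  c_0 = sigma^2 (1 + theta_1 psi_1 + theta_2 psi_2) = 4 * (1 + (-0.199)(-0.741) + (0.216)(0.617622)) = 4 * 1.280865 = 5.123461
  c_1 = sigma^2 (theta_1 + theta_2 psi_1) = 4 * (-0.199 + (0.216)(-0.741)) = -1.436224
  c_2 = sigma^2 theta_2 = 4 * (0.216) = 0.864
Equations for k = 0 and k = 1 (AR order 1):
  gamma(0) = phi_1 gamma(1) + c_0
  gamma(1) = phi_1 gamma(0) + c_1
Substituting the second into the first: gamma(0) (1 - phi_1^2) = c_0 + phi_1 c_1, so
  gamma(0) = (c_0 + phi_1 c_1) / (1 - phi_1^2) = (5.123461 + (-0.542)(-1.436224)) / (1 - (-0.542)^2) = 5.901895 / 0.706236 = 8.356831.
  gamma(1) = phi_1 gamma(0) + c_1 = (-0.542)(8.356831) + (-1.436224) = -5.965626.
For k = 2: gamma(2) = phi_1 gamma(1) + c_2
  = (-0.542)(-5.965626) + (0.864) = 4.097369.
Therefore gamma(2) = 4.0974 (to 4 decimal places).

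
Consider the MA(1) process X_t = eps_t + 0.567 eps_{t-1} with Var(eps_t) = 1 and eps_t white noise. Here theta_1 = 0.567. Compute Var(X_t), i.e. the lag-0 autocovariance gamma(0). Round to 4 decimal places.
\gamma(0) = 1.3215

For an MA(q) process X_t = eps_t + sum_i theta_i eps_{t-i} with
Var(eps_t) = sigma^2, the variance is
  gamma(0) = sigma^2 * (1 + sum_i theta_i^2).
  sum_i theta_i^2 = (0.567)^2 = 0.321489.
  gamma(0) = 1 * (1 + 0.321489) = 1 * 1.321489 = 1.321489, which rounds to 1.3215.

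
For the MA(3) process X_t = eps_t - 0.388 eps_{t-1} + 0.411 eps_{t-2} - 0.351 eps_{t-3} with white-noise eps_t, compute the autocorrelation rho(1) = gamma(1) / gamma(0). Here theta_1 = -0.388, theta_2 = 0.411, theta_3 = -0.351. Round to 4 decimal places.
\rho(1) = -0.4795

For an MA(q) process with theta_0 = 1, the autocovariance is
  gamma(k) = sigma^2 * sum_{i=0..q-k} theta_i * theta_{i+k},
and rho(k) = gamma(k) / gamma(0). Sigma^2 cancels.
  numerator   = (1)*(-0.388) + (-0.388)*(0.411) + (0.411)*(-0.351) = -0.691729.
  denominator = (1)^2 + (-0.388)^2 + (0.411)^2 + (-0.351)^2 = 1.442666.
  rho(1) = -0.691729 / 1.442666 = -0.4795.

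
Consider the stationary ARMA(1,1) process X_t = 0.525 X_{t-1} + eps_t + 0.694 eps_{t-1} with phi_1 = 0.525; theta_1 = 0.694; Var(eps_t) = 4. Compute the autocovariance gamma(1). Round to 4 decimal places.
\gamma(1) = 9.1839

Multiply the model equation by X_{t-k} and take expectations. With theta_0 = psi_0 = 1 and psi_j the MA(infinity) weights, this gives
  gamma(k) - sum_i phi_i gamma(k-i) = c_k,
  c_k = sigma^2 * sum_{j=k..q} theta_j psi_{j-k}   (c_k = 0 for k > q),
using gamma(-m) = gamma(m).
psi-weights needed (psi_j = theta_j + sum_i phi_i psi_{j-i}):
  psi_1 = theta_1 + phi_1 = 0.694 + (0.525) = 1.219
Right-hand sides:
  c_0 = sigma^2 (1 + theta_1 psi_1) = 4 * (1 + (0.694)(1.219)) = 4 * 1.845986 = 7.383944
  c_1 = sigma^2 theta_1 = 4 * (0.694) = 2.776
  c_2 = 0
Equations for k = 0 and k = 1 (AR order 1):
  gamma(0) = phi_1 gamma(1) + c_0
  gamma(1) = phi_1 gamma(0) + c_1
Substituting the second into the first: gamma(0) (1 - phi_1^2) = c_0 + phi_1 c_1, so
  gamma(0) = (c_0 + phi_1 c_1) / (1 - phi_1^2) = (7.383944 + (0.525)(2.776)) / (1 - (0.525)^2) = 8.841344 / 0.724375 = 12.205479.
  gamma(1) = phi_1 gamma(0) + c_1 = (0.525)(12.205479) + (2.776) = 9.183877.
Therefore gamma(1) = 9.1839 (to 4 decimal places).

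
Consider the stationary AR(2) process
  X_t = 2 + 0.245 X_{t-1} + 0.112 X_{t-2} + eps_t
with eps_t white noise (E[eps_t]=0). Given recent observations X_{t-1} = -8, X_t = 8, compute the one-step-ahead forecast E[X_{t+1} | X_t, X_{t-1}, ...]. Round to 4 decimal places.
E[X_{t+1} \mid \mathcal F_t] = 3.0640

For an AR(p) model X_t = c + sum_i phi_i X_{t-i} + eps_t, the
one-step-ahead conditional mean is
  E[X_{t+1} | X_t, ...] = c + sum_i phi_i X_{t+1-i}.
Substitute known values:
  E[X_{t+1} | ...] = 2 + (0.245) * (8) + (0.112) * (-8)
                   = 3.0640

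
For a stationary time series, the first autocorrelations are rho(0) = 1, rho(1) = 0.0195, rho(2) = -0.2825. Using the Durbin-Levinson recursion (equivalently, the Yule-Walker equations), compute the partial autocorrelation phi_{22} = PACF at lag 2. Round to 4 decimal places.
\phi_{22} = -0.2830

The PACF at lag k is phi_{kk}, the last component of the solution
to the Yule-Walker system G_k phi = r_k where
  (G_k)_{ij} = rho(|i - j|), (r_k)_i = rho(i), i,j = 1..k.
Equivalently, Durbin-Levinson gives phi_{kk} iteratively:
  phi_{11} = rho(1)
  phi_{kk} = [rho(k) - sum_{j=1..k-1} phi_{k-1,j} rho(k-j)]
            / [1 - sum_{j=1..k-1} phi_{k-1,j} rho(j)],
  phi_{k,j} = phi_{k-1,j} - phi_{kk} phi_{k-1,k-j},  j = 1..k-1.
Step k = 1:
  phi_11 = rho(1) = 0.0195.
Step k = 2:
  phi_22 = [rho(2) - phi_11 rho(1)] / [1 - phi_11 rho(1)] = [-0.2825 - (0.0195)(0.0195)] / [1 - (0.0195)(0.0195)]
         = -0.28288025 / 0.99961975 = -0.283.
Therefore phi_{22} = -0.2830.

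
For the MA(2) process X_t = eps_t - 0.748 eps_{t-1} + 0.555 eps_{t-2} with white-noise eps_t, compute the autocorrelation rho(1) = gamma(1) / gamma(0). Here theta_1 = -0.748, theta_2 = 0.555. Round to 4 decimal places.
\rho(1) = -0.6228

For an MA(q) process with theta_0 = 1, the autocovariance is
  gamma(k) = sigma^2 * sum_{i=0..q-k} theta_i * theta_{i+k},
and rho(k) = gamma(k) / gamma(0). Sigma^2 cancels.
  numerator   = (1)*(-0.748) + (-0.748)*(0.555) = -1.16314.
  denominator = (1)^2 + (-0.748)^2 + (0.555)^2 = 1.867529.
  rho(1) = -1.16314 / 1.867529 = -0.6228.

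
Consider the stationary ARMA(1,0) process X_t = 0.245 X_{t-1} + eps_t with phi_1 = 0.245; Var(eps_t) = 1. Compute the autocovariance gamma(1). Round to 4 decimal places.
\gamma(1) = 0.2606

Multiply the model equation by X_{t-k} and take expectations. With theta_0 = psi_0 = 1 and psi_j the MA(infinity) weights, this gives
  gamma(k) - sum_i phi_i gamma(k-i) = c_k,
  c_k = sigma^2 * sum_{j=k..q} theta_j psi_{j-k}   (c_k = 0 for k > q),
using gamma(-m) = gamma(m).
Pure AR (q = 0): c_0 = sigma^2 = 1, c_k = 0 for k >= 1.
Equations for k = 0 and k = 1 (AR order 1):
  gamma(0) = phi_1 gamma(1) + c_0
  gamma(1) = phi_1 gamma(0) + c_1
Substituting the second into the first: gamma(0) (1 - phi_1^2) = c_0 + phi_1 c_1, so
  gamma(0) = c_0 / (1 - phi_1^2) = 1 / (1 - (0.245)^2) = 1 / 0.939975 = 1.063858.
  gamma(1) = phi_1 gamma(0) = (0.245)(1.063858) = 0.260645.
Therefore gamma(1) = 0.2606 (to 4 decimal places).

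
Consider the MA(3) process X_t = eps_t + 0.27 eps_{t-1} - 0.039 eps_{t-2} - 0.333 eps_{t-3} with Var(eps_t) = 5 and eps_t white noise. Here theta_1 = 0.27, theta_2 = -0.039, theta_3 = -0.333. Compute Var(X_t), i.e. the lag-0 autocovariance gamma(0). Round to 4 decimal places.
\gamma(0) = 5.9266

For an MA(q) process X_t = eps_t + sum_i theta_i eps_{t-i} with
Var(eps_t) = sigma^2, the variance is
  gamma(0) = sigma^2 * (1 + sum_i theta_i^2).
  sum_i theta_i^2 = (0.27)^2 + (-0.039)^2 + (-0.333)^2 = 0.0729 + 0.001521 + 0.110889 = 0.18531.
  gamma(0) = 5 * (1 + 0.18531) = 5 * 1.18531 = 5.92655, which rounds to 5.9266.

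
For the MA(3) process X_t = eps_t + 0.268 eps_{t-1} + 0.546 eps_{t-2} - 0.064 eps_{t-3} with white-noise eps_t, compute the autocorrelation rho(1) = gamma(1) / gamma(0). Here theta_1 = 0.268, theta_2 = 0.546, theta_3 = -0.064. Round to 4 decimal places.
\rho(1) = 0.2761

For an MA(q) process with theta_0 = 1, the autocovariance is
  gamma(k) = sigma^2 * sum_{i=0..q-k} theta_i * theta_{i+k},
and rho(k) = gamma(k) / gamma(0). Sigma^2 cancels.
  numerator   = (1)*(0.268) + (0.268)*(0.546) + (0.546)*(-0.064) = 0.379384.
  denominator = (1)^2 + (0.268)^2 + (0.546)^2 + (-0.064)^2 = 1.374036.
  rho(1) = 0.379384 / 1.374036 = 0.2761.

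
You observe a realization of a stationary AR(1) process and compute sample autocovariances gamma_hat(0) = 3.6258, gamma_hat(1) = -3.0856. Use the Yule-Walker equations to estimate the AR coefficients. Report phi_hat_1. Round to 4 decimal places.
\hat\phi_{1} = -0.8510

The Yule-Walker equations for an AR(p) process read, in matrix form,
  Gamma_p phi = r_p,   with   (Gamma_p)_{ij} = gamma(|i - j|),
                       (r_p)_i = gamma(i),   i,j = 1..p.
Substitute the sample gammas (Toeplitz matrix and right-hand side of size 1):
  Gamma_p = [[3.6258]]
  r_p     = [-3.0856]
With p = 1 this is the single equation gamma(0) phi_1 = gamma(1):
  phi_hat_1 = gamma(1) / gamma(0) = -3.0856 / 3.6258 = -0.8510.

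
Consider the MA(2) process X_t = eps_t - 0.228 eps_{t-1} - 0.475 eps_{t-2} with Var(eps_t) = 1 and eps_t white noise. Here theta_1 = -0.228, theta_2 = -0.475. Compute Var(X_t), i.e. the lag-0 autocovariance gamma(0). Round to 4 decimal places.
\gamma(0) = 1.2776

For an MA(q) process X_t = eps_t + sum_i theta_i eps_{t-i} with
Var(eps_t) = sigma^2, the variance is
  gamma(0) = sigma^2 * (1 + sum_i theta_i^2).
  sum_i theta_i^2 = (-0.228)^2 + (-0.475)^2 = 0.051984 + 0.225625 = 0.277609.
  gamma(0) = 1 * (1 + 0.277609) = 1 * 1.277609 = 1.277609, which rounds to 1.2776.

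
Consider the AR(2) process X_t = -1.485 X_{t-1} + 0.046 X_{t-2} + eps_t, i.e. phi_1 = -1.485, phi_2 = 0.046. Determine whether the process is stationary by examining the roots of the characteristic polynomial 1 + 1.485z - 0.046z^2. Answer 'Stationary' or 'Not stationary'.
\text{Not stationary}

The AR(p) characteristic polynomial is P(z) = 1 + 1.485z - 0.046z^2.
Stationarity requires all roots to lie outside the unit circle, i.e. |z| > 1 for every root.
Set 1 + (1.485) z + (-0.046) z^2 = 0, i.e. a z^2 + b z + c = 0 with a = -0.046, b = 1.485, c = 1.
Discriminant D = b^2 - 4ac = (1.485)^2 - 4*(-0.046)*1 = 2.205225 - (-0.184) = 2.389225.
D >= 0, so the roots are real: z = (-b +/- sqrt(D)) / (2a) = (-1.485 +/- 1.545712) / (-0.092).
  z_1 = (-1.485 + 1.545712) / (-0.092) = -0.6599,   |z_1| = 0.6599.
  z_2 = (-1.485 - 1.545712) / (-0.092) = 32.9425,   |z_2| = 32.9425.
Moduli of all roots: 0.6599, 32.9425.
All moduli strictly greater than 1? No.
Verdict: Not stationary.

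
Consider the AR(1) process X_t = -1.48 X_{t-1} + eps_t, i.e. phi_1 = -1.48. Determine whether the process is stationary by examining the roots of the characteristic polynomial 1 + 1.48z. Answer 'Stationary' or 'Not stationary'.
\text{Not stationary}

The AR(p) characteristic polynomial is P(z) = 1 + 1.48z.
Stationarity requires all roots to lie outside the unit circle, i.e. |z| > 1 for every root.
This is linear in z: 1 + (1.48) z = 0  =>  z = -1/(1.48) = -0.675676,  |z| = 0.675676.
Moduli of all roots: 0.6757.
All moduli strictly greater than 1? No.
Verdict: Not stationary.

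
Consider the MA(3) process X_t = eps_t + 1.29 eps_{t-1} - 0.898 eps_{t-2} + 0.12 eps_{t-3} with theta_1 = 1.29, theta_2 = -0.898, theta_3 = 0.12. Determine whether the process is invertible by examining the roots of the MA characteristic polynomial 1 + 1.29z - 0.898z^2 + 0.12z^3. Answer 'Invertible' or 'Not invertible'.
\text{Not invertible}

The MA(q) characteristic polynomial is P(z) = 1 + 1.29z - 0.898z^2 + 0.12z^3.
Invertibility requires all roots to lie outside the unit circle, i.e. |z| > 1 for every root.
Degree 3: look for a simple real root z0 first, then factor out (1 - z/z0) and solve the remaining quadratic.
Testing z0 = 5: P(5) = 1 + (1.29)(5) + (-0.898)(5)^2 + (0.12)(5)^3
  = 1 + (6.45) + (-22.45) + (15) = 0.  So z_0 = 5 is a root, |z_0| = 5.
Divide out the factor (1 - 0.2 z) = (1 - z/z0) (since 1/z0 = 0.2):
  P(z) = (1 - 0.2 z)(1 + (1.49) z + (-0.6) z^2)
  [check: z-coef 1.49 - (0.2) = 1.29; z^2-coef -0.6 - (0.2)(1.49) = -0.898; z^3-coef -(0.2)(-0.6) = 0.12.]
Remaining roots from the quadratic factor 1 + (1.49) z + (-0.6) z^2:
  Set 1 + (1.49) z + (-0.6) z^2 = 0, i.e. a z^2 + b z + c = 0 with a = -0.6, b = 1.49, c = 1.
  Discriminant D = b^2 - 4ac = (1.49)^2 - 4*(-0.6)*1 = 2.2201 - (-2.4) = 4.6201.
  D >= 0, so the roots are real: z = (-b +/- sqrt(D)) / (2a) = (-1.49 +/- 2.149442) / (-1.2).
    z_1 = (-1.49 + 2.149442) / (-1.2) = -0.5495,   |z_1| = 0.5495.
    z_2 = (-1.49 - 2.149442) / (-1.2) = 3.0329,   |z_2| = 3.0329.
Moduli of all roots: 5.0000, 0.5495, 3.0329.
All moduli strictly greater than 1? No.
Verdict: Not invertible.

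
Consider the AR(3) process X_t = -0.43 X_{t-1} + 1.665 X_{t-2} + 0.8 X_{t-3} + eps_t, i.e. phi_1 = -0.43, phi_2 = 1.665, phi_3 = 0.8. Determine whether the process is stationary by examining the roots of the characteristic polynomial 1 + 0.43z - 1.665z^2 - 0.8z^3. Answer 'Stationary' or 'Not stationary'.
\text{Not stationary}

The AR(p) characteristic polynomial is P(z) = 1 + 0.43z - 1.665z^2 - 0.8z^3.
Stationarity requires all roots to lie outside the unit circle, i.e. |z| > 1 for every root.
Degree 3: look for a simple real root z0 first, then factor out (1 - z/z0) and solve the remaining quadratic.
Testing z0 = -0.8: P(-0.8) = 1 + (0.43)(-0.8) + (-1.665)(-0.8)^2 + (-0.8)(-0.8)^3
  = 1 + (-0.344) + (-1.0656) + (0.4096) = 0.  So z_0 = -0.8 is a root, |z_0| = 0.8.
Divide out the factor (1 + 1.25 z) = (1 - z/z0) (since 1/z0 = -1.25):
  P(z) = (1 + 1.25 z)(1 + (-0.82) z + (-0.64) z^2)
  [check: z-coef -0.82 - (-1.25) = 0.43; z^2-coef -0.64 - (-1.25)(-0.82) = -1.665; z^3-coef -(-1.25)(-0.64) = -0.8.]
Remaining roots from the quadratic factor 1 + (-0.82) z + (-0.64) z^2:
  Set 1 + (-0.82) z + (-0.64) z^2 = 0, i.e. a z^2 + b z + c = 0 with a = -0.64, b = -0.82, c = 1.
  Discriminant D = b^2 - 4ac = (-0.82)^2 - 4*(-0.64)*1 = 0.6724 - (-2.56) = 3.2324.
  D >= 0, so the roots are real: z = (-b +/- sqrt(D)) / (2a) = (0.82 +/- 1.797888) / (-1.28).
    z_1 = (0.82 + 1.797888) / (-1.28) = -2.0452,   |z_1| = 2.0452.
    z_2 = (0.82 - 1.797888) / (-1.28) = 0.764,   |z_2| = 0.764.
Moduli of all roots: 0.8000, 2.0452, 0.7640.
All moduli strictly greater than 1? No.
Verdict: Not stationary.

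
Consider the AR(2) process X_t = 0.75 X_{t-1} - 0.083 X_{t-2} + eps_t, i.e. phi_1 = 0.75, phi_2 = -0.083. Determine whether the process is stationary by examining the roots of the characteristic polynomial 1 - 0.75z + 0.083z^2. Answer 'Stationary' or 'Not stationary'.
\text{Stationary}

The AR(p) characteristic polynomial is P(z) = 1 - 0.75z + 0.083z^2.
Stationarity requires all roots to lie outside the unit circle, i.e. |z| > 1 for every root.
Set 1 + (-0.75) z + (0.083) z^2 = 0, i.e. a z^2 + b z + c = 0 with a = 0.083, b = -0.75, c = 1.
Discriminant D = b^2 - 4ac = (-0.75)^2 - 4*(0.083)*1 = 0.5625 - (0.332) = 0.2305.
D >= 0, so the roots are real: z = (-b +/- sqrt(D)) / (2a) = (0.75 +/- 0.480104) / (0.166).
  z_1 = (0.75 + 0.480104) / (0.166) = 7.4103,   |z_1| = 7.4103.
  z_2 = (0.75 - 0.480104) / (0.166) = 1.6259,   |z_2| = 1.6259.
Moduli of all roots: 7.4103, 1.6259.
All moduli strictly greater than 1? Yes.
Verdict: Stationary.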